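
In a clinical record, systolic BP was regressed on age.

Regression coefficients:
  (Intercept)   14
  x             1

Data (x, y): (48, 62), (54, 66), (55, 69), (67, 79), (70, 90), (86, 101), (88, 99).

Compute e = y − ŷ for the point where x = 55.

ŷ = 14 + 55 = 69
e = 69 − 69 = 0

e = 0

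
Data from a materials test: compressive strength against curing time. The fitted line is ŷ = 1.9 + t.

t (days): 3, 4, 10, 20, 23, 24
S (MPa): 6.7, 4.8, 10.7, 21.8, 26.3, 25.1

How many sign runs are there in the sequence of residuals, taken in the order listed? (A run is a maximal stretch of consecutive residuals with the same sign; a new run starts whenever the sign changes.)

4 runs

t=3: ŷ = 1.9 + 3 = 4.9; r = 6.7 − 4.9 = 1.8
t=4: ŷ = 1.9 + 4 = 5.9; r = 4.8 − 5.9 = -1.1
t=10: ŷ = 1.9 + 10 = 11.9; r = 10.7 − 11.9 = -1.2
t=20: ŷ = 1.9 + 20 = 21.9; r = 21.8 − 21.9 = -0.1
t=23: ŷ = 1.9 + 23 = 24.9; r = 26.3 − 24.9 = 1.4
t=24: ŷ = 1.9 + 24 = 25.9; r = 25.1 − 25.9 = -0.8
Signs: + − − − + −
Runs: +×1, −×3, +×1, −×1 → 4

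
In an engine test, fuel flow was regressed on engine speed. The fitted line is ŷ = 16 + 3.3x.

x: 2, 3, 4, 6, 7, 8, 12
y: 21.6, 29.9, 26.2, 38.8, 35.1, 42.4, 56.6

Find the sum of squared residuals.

SSE = 52

x=2: ŷ = 16 + 3.3·2 = 22.6; r = 21.6 − 22.6 = -1
x=3: ŷ = 16 + 3.3·3 = 25.9; r = 29.9 − 25.9 = 4
x=4: ŷ = 16 + 3.3·4 = 29.2; r = 26.2 − 29.2 = -3
x=6: ŷ = 16 + 3.3·6 = 35.8; r = 38.8 − 35.8 = 3
x=7: ŷ = 16 + 3.3·7 = 39.1; r = 35.1 − 39.1 = -4
x=8: ŷ = 16 + 3.3·8 = 42.4; r = 42.4 − 42.4 = 0
x=12: ŷ = 16 + 3.3·12 = 55.6; r = 56.6 − 55.6 = 1
SSE = 1 + 16 + 9 + 9 + 16 + 0 + 1 = 52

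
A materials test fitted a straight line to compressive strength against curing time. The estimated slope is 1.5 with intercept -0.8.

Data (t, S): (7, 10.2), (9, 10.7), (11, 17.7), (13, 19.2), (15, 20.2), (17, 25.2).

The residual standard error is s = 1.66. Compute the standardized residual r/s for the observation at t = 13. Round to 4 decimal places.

0.3012

Ŝ = -0.8 + 1.5·13 = 18.7
r = 19.2 − 18.7 = 0.5
r/s = 0.5 / 1.66 = 0.3012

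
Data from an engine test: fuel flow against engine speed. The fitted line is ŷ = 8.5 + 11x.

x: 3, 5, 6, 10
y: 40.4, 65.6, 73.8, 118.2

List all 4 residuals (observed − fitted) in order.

-1.1, 2.1, -0.7, -0.3

x=3: ŷ = 8.5 + 11·3 = 41.5; r = 40.4 − 41.5 = -1.1
x=5: ŷ = 8.5 + 11·5 = 63.5; r = 65.6 − 63.5 = 2.1
x=6: ŷ = 8.5 + 11·6 = 74.5; r = 73.8 − 74.5 = -0.7
x=10: ŷ = 8.5 + 11·10 = 118.5; r = 118.2 − 118.5 = -0.3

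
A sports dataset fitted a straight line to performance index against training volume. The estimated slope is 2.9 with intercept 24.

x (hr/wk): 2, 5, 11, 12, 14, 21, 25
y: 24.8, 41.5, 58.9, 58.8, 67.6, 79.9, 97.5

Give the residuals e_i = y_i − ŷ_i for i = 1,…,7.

-5, 3, 3, 0, 3, -5, 1

x=2: ŷ = 24 + 2.9·2 = 29.8; e = 24.8 − 29.8 = -5
x=5: ŷ = 24 + 2.9·5 = 38.5; e = 41.5 − 38.5 = 3
x=11: ŷ = 24 + 2.9·11 = 55.9; e = 58.9 − 55.9 = 3
x=12: ŷ = 24 + 2.9·12 = 58.8; e = 58.8 − 58.8 = 0
x=14: ŷ = 24 + 2.9·14 = 64.6; e = 67.6 − 64.6 = 3
x=21: ŷ = 24 + 2.9·21 = 84.9; e = 79.9 − 84.9 = -5
x=25: ŷ = 24 + 2.9·25 = 96.5; e = 97.5 − 96.5 = 1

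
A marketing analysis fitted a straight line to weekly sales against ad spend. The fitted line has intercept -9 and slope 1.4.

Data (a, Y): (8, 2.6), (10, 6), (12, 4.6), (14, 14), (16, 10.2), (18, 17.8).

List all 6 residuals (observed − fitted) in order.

0.4, 1, -3.2, 3.4, -3.2, 1.6

a=8: Ŷ = -9 + 1.4·8 = 2.2; e = 2.6 − 2.2 = 0.4
a=10: Ŷ = -9 + 1.4·10 = 5; e = 6 − 5 = 1
a=12: Ŷ = -9 + 1.4·12 = 7.8; e = 4.6 − 7.8 = -3.2
a=14: Ŷ = -9 + 1.4·14 = 10.6; e = 14 − 10.6 = 3.4
a=16: Ŷ = -9 + 1.4·16 = 13.4; e = 10.2 − 13.4 = -3.2
a=18: Ŷ = -9 + 1.4·18 = 16.2; e = 17.8 − 16.2 = 1.6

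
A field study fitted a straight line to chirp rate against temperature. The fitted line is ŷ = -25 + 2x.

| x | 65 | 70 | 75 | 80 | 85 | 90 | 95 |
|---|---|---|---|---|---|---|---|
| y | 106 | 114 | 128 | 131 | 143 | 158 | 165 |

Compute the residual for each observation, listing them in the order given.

1, -1, 3, -4, -2, 3, 0

x=65: ŷ = -25 + 2·65 = 105; r = 106 − 105 = 1
x=70: ŷ = -25 + 2·70 = 115; r = 114 − 115 = -1
x=75: ŷ = -25 + 2·75 = 125; r = 128 − 125 = 3
x=80: ŷ = -25 + 2·80 = 135; r = 131 − 135 = -4
x=85: ŷ = -25 + 2·85 = 145; r = 143 − 145 = -2
x=90: ŷ = -25 + 2·90 = 155; r = 158 − 155 = 3
x=95: ŷ = -25 + 2·95 = 165; r = 165 − 165 = 0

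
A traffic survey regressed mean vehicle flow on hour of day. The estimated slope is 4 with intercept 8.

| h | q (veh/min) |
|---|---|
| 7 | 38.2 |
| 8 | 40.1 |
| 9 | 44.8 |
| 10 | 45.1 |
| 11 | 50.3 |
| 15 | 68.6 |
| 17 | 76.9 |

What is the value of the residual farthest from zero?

e = -2.9

h=7: q̂ = 8 + 4·7 = 36; e = 38.2 − 36 = 2.2
h=8: q̂ = 8 + 4·8 = 40; e = 40.1 − 40 = 0.1
h=9: q̂ = 8 + 4·9 = 44; e = 44.8 − 44 = 0.8
h=10: q̂ = 8 + 4·10 = 48; e = 45.1 − 48 = -2.9
h=11: q̂ = 8 + 4·11 = 52; e = 50.3 − 52 = -1.7
h=15: q̂ = 8 + 4·15 = 68; e = 68.6 − 68 = 0.6
h=17: q̂ = 8 + 4·17 = 76; e = 76.9 − 76 = 0.9
Largest |e| is 2.9 at h = 10, residual -2.9.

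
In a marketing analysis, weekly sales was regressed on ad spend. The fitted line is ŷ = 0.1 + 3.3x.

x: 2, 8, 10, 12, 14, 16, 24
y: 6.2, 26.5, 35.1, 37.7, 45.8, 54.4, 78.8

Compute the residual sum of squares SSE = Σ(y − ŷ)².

SSE = 11

x=2: ŷ = 0.1 + 3.3·2 = 6.7; r = 6.2 − 6.7 = -0.5
x=8: ŷ = 0.1 + 3.3·8 = 26.5; r = 26.5 − 26.5 = 0
x=10: ŷ = 0.1 + 3.3·10 = 33.1; r = 35.1 − 33.1 = 2
x=12: ŷ = 0.1 + 3.3·12 = 39.7; r = 37.7 − 39.7 = -2
x=14: ŷ = 0.1 + 3.3·14 = 46.3; r = 45.8 − 46.3 = -0.5
x=16: ŷ = 0.1 + 3.3·16 = 52.9; r = 54.4 − 52.9 = 1.5
x=24: ŷ = 0.1 + 3.3·24 = 79.3; r = 78.8 − 79.3 = -0.5
SSE = 0.25 + 0 + 4 + 4 + 0.25 + 2.25 + 0.25 = 11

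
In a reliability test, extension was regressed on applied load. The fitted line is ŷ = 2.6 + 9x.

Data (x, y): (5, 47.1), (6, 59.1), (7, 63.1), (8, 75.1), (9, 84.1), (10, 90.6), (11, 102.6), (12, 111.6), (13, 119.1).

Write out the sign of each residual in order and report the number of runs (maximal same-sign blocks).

x=5: ŷ = 2.6 + 9·5 = 47.6; r = 47.1 − 47.6 = -0.5
x=6: ŷ = 2.6 + 9·6 = 56.6; r = 59.1 − 56.6 = 2.5
x=7: ŷ = 2.6 + 9·7 = 65.6; r = 63.1 − 65.6 = -2.5
x=8: ŷ = 2.6 + 9·8 = 74.6; r = 75.1 − 74.6 = 0.5
x=9: ŷ = 2.6 + 9·9 = 83.6; r = 84.1 − 83.6 = 0.5
x=10: ŷ = 2.6 + 9·10 = 92.6; r = 90.6 − 92.6 = -2
x=11: ŷ = 2.6 + 9·11 = 101.6; r = 102.6 − 101.6 = 1
x=12: ŷ = 2.6 + 9·12 = 110.6; r = 111.6 − 110.6 = 1
x=13: ŷ = 2.6 + 9·13 = 119.6; r = 119.1 − 119.6 = -0.5
Signs: − + − + + − + + −
Runs: −×1, +×1, −×1, +×2, −×1, +×2, −×1 → 7

7 runs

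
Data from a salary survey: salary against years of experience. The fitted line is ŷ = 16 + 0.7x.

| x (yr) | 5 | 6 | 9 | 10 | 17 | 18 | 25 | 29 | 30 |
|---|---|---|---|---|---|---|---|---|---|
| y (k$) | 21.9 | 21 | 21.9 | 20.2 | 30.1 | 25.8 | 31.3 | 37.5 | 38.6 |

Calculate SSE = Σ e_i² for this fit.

SSE = 35.92

x=5: ŷ = 16 + 0.7·5 = 19.5; e = 21.9 − 19.5 = 2.4
x=6: ŷ = 16 + 0.7·6 = 20.2; e = 21 − 20.2 = 0.8
x=9: ŷ = 16 + 0.7·9 = 22.3; e = 21.9 − 22.3 = -0.4
x=10: ŷ = 16 + 0.7·10 = 23; e = 20.2 − 23 = -2.8
x=17: ŷ = 16 + 0.7·17 = 27.9; e = 30.1 − 27.9 = 2.2
x=18: ŷ = 16 + 0.7·18 = 28.6; e = 25.8 − 28.6 = -2.8
x=25: ŷ = 16 + 0.7·25 = 33.5; e = 31.3 − 33.5 = -2.2
x=29: ŷ = 16 + 0.7·29 = 36.3; e = 37.5 − 36.3 = 1.2
x=30: ŷ = 16 + 0.7·30 = 37; e = 38.6 − 37 = 1.6
SSE = 5.76 + 0.64 + 0.16 + 7.84 + 4.84 + 7.84 + 4.84 + 1.44 + 2.56 = 35.92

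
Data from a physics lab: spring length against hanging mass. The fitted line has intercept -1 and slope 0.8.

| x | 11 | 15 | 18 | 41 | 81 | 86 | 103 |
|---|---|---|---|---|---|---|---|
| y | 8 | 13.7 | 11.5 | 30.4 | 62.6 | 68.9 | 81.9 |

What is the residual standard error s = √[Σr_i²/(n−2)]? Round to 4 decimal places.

s = 1.7776

x=11: ŷ = -1 + 0.8·11 = 7.8; r = 8 − 7.8 = 0.2
x=15: ŷ = -1 + 0.8·15 = 11; r = 13.7 − 11 = 2.7
x=18: ŷ = -1 + 0.8·18 = 13.4; r = 11.5 − 13.4 = -1.9
x=41: ŷ = -1 + 0.8·41 = 31.8; r = 30.4 − 31.8 = -1.4
x=81: ŷ = -1 + 0.8·81 = 63.8; r = 62.6 − 63.8 = -1.2
x=86: ŷ = -1 + 0.8·86 = 67.8; r = 68.9 − 67.8 = 1.1
x=103: ŷ = -1 + 0.8·103 = 81.4; r = 81.9 − 81.4 = 0.5
SSE = 0.04 + 7.29 + 3.61 + 1.96 + 1.44 + 1.21 + 0.25 = 15.8
s = √(15.8/5) = √3.16 ≈ 1.7776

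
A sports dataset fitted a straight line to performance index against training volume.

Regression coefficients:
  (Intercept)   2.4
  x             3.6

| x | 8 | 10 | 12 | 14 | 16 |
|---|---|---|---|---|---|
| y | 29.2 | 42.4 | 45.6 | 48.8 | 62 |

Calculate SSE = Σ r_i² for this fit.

x=8: ŷ = 2.4 + 3.6·8 = 31.2; r = 29.2 − 31.2 = -2
x=10: ŷ = 2.4 + 3.6·10 = 38.4; r = 42.4 − 38.4 = 4
x=12: ŷ = 2.4 + 3.6·12 = 45.6; r = 45.6 − 45.6 = 0
x=14: ŷ = 2.4 + 3.6·14 = 52.8; r = 48.8 − 52.8 = -4
x=16: ŷ = 2.4 + 3.6·16 = 60; r = 62 − 60 = 2
SSE = 4 + 16 + 0 + 16 + 4 = 40

SSE = 40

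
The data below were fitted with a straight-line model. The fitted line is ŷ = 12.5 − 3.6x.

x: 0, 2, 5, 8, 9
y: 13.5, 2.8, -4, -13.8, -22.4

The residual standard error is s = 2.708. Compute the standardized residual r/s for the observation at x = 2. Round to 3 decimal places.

ŷ = 12.5 − 3.6·2 = 5.3
r = 2.8 − 5.3 = -2.5
r/s = -2.5 / 2.708 = -0.923

-0.923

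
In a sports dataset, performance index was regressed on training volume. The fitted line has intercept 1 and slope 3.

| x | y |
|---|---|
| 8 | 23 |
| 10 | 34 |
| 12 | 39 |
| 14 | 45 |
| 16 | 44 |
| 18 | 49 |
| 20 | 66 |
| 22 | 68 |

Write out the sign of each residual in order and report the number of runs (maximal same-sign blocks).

x=8: ŷ = 1 + 3·8 = 25; e = 23 − 25 = -2
x=10: ŷ = 1 + 3·10 = 31; e = 34 − 31 = 3
x=12: ŷ = 1 + 3·12 = 37; e = 39 − 37 = 2
x=14: ŷ = 1 + 3·14 = 43; e = 45 − 43 = 2
x=16: ŷ = 1 + 3·16 = 49; e = 44 − 49 = -5
x=18: ŷ = 1 + 3·18 = 55; e = 49 − 55 = -6
x=20: ŷ = 1 + 3·20 = 61; e = 66 − 61 = 5
x=22: ŷ = 1 + 3·22 = 67; e = 68 − 67 = 1
Signs: − + + + − − + +
Runs: −×1, +×3, −×2, +×2 → 4

4 runs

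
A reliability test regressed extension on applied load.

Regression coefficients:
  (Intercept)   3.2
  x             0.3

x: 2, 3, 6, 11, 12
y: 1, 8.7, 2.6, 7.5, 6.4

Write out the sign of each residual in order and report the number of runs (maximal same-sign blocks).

x=2: ŷ = 3.2 + 0.3·2 = 3.8; r = 1 − 3.8 = -2.8
x=3: ŷ = 3.2 + 0.3·3 = 4.1; r = 8.7 − 4.1 = 4.6
x=6: ŷ = 3.2 + 0.3·6 = 5; r = 2.6 − 5 = -2.4
x=11: ŷ = 3.2 + 0.3·11 = 6.5; r = 7.5 − 6.5 = 1
x=12: ŷ = 3.2 + 0.3·12 = 6.8; r = 6.4 − 6.8 = -0.4
Signs: − + − + −
Runs: −×1, +×1, −×1, +×1, −×1 → 5

5 runs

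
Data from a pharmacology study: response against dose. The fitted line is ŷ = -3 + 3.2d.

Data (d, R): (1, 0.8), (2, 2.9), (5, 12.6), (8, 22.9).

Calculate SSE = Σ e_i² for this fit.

SSE = 0.86

d=1: ŷ = -3 + 3.2·1 = 0.2; e = 0.8 − 0.2 = 0.6
d=2: ŷ = -3 + 3.2·2 = 3.4; e = 2.9 − 3.4 = -0.5
d=5: ŷ = -3 + 3.2·5 = 13; e = 12.6 − 13 = -0.4
d=8: ŷ = -3 + 3.2·8 = 22.6; e = 22.9 − 22.6 = 0.3
SSE = 0.36 + 0.25 + 0.16 + 0.09 = 0.86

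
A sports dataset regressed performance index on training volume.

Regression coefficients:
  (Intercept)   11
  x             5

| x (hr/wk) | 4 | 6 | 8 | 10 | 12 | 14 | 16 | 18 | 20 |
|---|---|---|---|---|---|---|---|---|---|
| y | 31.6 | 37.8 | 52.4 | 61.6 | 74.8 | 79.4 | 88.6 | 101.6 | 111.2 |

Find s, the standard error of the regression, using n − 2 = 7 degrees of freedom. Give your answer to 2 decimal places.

s = 2.27

x=4: ŷ = 11 + 5·4 = 31; r = 31.6 − 31 = 0.6
x=6: ŷ = 11 + 5·6 = 41; r = 37.8 − 41 = -3.2
x=8: ŷ = 11 + 5·8 = 51; r = 52.4 − 51 = 1.4
x=10: ŷ = 11 + 5·10 = 61; r = 61.6 − 61 = 0.6
x=12: ŷ = 11 + 5·12 = 71; r = 74.8 − 71 = 3.8
x=14: ŷ = 11 + 5·14 = 81; r = 79.4 − 81 = -1.6
x=16: ŷ = 11 + 5·16 = 91; r = 88.6 − 91 = -2.4
x=18: ŷ = 11 + 5·18 = 101; r = 101.6 − 101 = 0.6
x=20: ŷ = 11 + 5·20 = 111; r = 111.2 − 111 = 0.2
SSE = 0.36 + 10.24 + 1.96 + 0.36 + 14.44 + 2.56 + 5.76 + 0.36 + 0.04 = 36.08
s = √(36.08/7) = √5.15429 ≈ 2.27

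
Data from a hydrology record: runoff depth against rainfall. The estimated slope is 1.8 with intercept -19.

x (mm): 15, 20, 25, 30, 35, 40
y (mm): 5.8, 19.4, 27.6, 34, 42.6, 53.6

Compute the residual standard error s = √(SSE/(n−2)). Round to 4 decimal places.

s = 2.0298

x=15: ŷ = -19 + 1.8·15 = 8; e = 5.8 − 8 = -2.2
x=20: ŷ = -19 + 1.8·20 = 17; e = 19.4 − 17 = 2.4
x=25: ŷ = -19 + 1.8·25 = 26; e = 27.6 − 26 = 1.6
x=30: ŷ = -19 + 1.8·30 = 35; e = 34 − 35 = -1
x=35: ŷ = -19 + 1.8·35 = 44; e = 42.6 − 44 = -1.4
x=40: ŷ = -19 + 1.8·40 = 53; e = 53.6 − 53 = 0.6
SSE = 4.84 + 5.76 + 2.56 + 1 + 1.96 + 0.36 = 16.48
s = √(16.48/4) = √4.12 ≈ 2.0298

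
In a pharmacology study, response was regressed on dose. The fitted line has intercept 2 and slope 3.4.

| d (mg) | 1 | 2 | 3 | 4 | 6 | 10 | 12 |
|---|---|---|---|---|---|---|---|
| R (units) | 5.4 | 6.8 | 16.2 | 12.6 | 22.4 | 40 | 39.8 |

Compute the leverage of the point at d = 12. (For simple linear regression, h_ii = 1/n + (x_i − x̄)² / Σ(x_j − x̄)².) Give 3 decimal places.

d̄ = (1 + 2 + 3 + 4 + 6 + 10 + 12)/7 = 5.42857
Σ(d − d̄)² = 19.6122 + 11.7551 + 5.89796 + 2.04082 + 0.326531 + 20.898 + 43.1837 = 103.714
h = 1/7 + (6.57143)²/103.714 = 0.142857 + 0.416372 = 0.559

h = 0.559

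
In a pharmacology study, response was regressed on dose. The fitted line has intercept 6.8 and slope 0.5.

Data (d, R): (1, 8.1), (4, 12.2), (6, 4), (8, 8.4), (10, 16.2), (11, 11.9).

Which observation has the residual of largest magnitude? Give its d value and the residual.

d = 6, e = -5.8

d=1: ŷ = 6.8 + 0.5·1 = 7.3; e = 8.1 − 7.3 = 0.8
d=4: ŷ = 6.8 + 0.5·4 = 8.8; e = 12.2 − 8.8 = 3.4
d=6: ŷ = 6.8 + 0.5·6 = 9.8; e = 4 − 9.8 = -5.8
d=8: ŷ = 6.8 + 0.5·8 = 10.8; e = 8.4 − 10.8 = -2.4
d=10: ŷ = 6.8 + 0.5·10 = 11.8; e = 16.2 − 11.8 = 4.4
d=11: ŷ = 6.8 + 0.5·11 = 12.3; e = 11.9 − 12.3 = -0.4
Largest |e| is 5.8 at d = 6, residual -5.8.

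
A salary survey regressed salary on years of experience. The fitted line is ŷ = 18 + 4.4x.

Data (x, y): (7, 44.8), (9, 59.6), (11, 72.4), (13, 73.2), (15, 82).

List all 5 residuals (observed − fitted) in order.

-4, 2, 6, -2, -2

x=7: ŷ = 18 + 4.4·7 = 48.8; e = 44.8 − 48.8 = -4
x=9: ŷ = 18 + 4.4·9 = 57.6; e = 59.6 − 57.6 = 2
x=11: ŷ = 18 + 4.4·11 = 66.4; e = 72.4 − 66.4 = 6
x=13: ŷ = 18 + 4.4·13 = 75.2; e = 73.2 − 75.2 = -2
x=15: ŷ = 18 + 4.4·15 = 84; e = 82 − 84 = -2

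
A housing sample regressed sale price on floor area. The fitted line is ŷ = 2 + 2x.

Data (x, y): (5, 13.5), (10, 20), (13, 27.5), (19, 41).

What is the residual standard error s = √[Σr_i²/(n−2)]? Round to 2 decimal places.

x=5: ŷ = 2 + 2·5 = 12; r = 13.5 − 12 = 1.5
x=10: ŷ = 2 + 2·10 = 22; r = 20 − 22 = -2
x=13: ŷ = 2 + 2·13 = 28; r = 27.5 − 28 = -0.5
x=19: ŷ = 2 + 2·19 = 40; r = 41 − 40 = 1
SSE = 2.25 + 4 + 0.25 + 1 = 7.5
s = √(7.5/2) = √3.75 ≈ 1.94

s = 1.94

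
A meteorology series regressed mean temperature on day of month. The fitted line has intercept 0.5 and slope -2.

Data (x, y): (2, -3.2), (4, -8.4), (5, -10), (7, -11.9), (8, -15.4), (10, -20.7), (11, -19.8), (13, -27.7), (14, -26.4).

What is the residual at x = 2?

e = 0.3

ŷ = 0.5 − 2·2 = -3.5
e = -3.2 − (-3.5) = 0.3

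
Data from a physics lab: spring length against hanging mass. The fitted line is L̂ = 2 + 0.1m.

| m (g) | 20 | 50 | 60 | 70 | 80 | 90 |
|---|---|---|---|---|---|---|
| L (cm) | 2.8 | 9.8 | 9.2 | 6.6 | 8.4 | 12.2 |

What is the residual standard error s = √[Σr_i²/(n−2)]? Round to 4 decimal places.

m=20: L̂ = 2 + 0.1·20 = 4; r = 2.8 − 4 = -1.2
m=50: L̂ = 2 + 0.1·50 = 7; r = 9.8 − 7 = 2.8
m=60: L̂ = 2 + 0.1·60 = 8; r = 9.2 − 8 = 1.2
m=70: L̂ = 2 + 0.1·70 = 9; r = 6.6 − 9 = -2.4
m=80: L̂ = 2 + 0.1·80 = 10; r = 8.4 − 10 = -1.6
m=90: L̂ = 2 + 0.1·90 = 11; r = 12.2 − 11 = 1.2
SSE = 1.44 + 7.84 + 1.44 + 5.76 + 2.56 + 1.44 = 20.48
s = √(20.48/4) = √5.12 ≈ 2.2627

s = 2.2627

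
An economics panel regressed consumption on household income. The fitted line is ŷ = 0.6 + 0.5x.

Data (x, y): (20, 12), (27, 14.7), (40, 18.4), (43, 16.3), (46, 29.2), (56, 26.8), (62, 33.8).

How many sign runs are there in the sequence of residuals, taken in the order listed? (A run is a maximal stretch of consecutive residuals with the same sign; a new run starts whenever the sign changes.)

x=20: ŷ = 0.6 + 0.5·20 = 10.6; e = 12 − 10.6 = 1.4
x=27: ŷ = 0.6 + 0.5·27 = 14.1; e = 14.7 − 14.1 = 0.6
x=40: ŷ = 0.6 + 0.5·40 = 20.6; e = 18.4 − 20.6 = -2.2
x=43: ŷ = 0.6 + 0.5·43 = 22.1; e = 16.3 − 22.1 = -5.8
x=46: ŷ = 0.6 + 0.5·46 = 23.6; e = 29.2 − 23.6 = 5.6
x=56: ŷ = 0.6 + 0.5·56 = 28.6; e = 26.8 − 28.6 = -1.8
x=62: ŷ = 0.6 + 0.5·62 = 31.6; e = 33.8 − 31.6 = 2.2
Signs: + + − − + − +
Runs: +×2, −×2, +×1, −×1, +×1 → 5

5 runs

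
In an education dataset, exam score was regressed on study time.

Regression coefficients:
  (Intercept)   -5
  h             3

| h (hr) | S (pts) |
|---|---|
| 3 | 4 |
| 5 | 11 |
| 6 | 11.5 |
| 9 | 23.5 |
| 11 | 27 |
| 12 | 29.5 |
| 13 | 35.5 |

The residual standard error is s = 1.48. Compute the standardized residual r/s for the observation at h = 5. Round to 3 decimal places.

ŷ = -5 + 3·5 = 10
r = 11 − 10 = 1
r/s = 1 / 1.48 = 0.676

0.676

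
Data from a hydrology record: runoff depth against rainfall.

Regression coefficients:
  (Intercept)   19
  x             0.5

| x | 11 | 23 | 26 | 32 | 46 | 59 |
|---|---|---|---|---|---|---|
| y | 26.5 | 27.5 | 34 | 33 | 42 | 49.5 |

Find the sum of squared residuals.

SSE = 22

x=11: ŷ = 19 + 0.5·11 = 24.5; e = 26.5 − 24.5 = 2
x=23: ŷ = 19 + 0.5·23 = 30.5; e = 27.5 − 30.5 = -3
x=26: ŷ = 19 + 0.5·26 = 32; e = 34 − 32 = 2
x=32: ŷ = 19 + 0.5·32 = 35; e = 33 − 35 = -2
x=46: ŷ = 19 + 0.5·46 = 42; e = 42 − 42 = 0
x=59: ŷ = 19 + 0.5·59 = 48.5; e = 49.5 − 48.5 = 1
SSE = 4 + 9 + 4 + 4 + 0 + 1 = 22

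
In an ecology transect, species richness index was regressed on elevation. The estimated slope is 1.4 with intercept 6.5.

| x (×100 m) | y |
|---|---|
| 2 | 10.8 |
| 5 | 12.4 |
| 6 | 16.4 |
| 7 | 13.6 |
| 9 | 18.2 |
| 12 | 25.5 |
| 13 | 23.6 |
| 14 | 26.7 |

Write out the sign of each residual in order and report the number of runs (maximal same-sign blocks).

7 runs

x=2: ŷ = 6.5 + 1.4·2 = 9.3; r = 10.8 − 9.3 = 1.5
x=5: ŷ = 6.5 + 1.4·5 = 13.5; r = 12.4 − 13.5 = -1.1
x=6: ŷ = 6.5 + 1.4·6 = 14.9; r = 16.4 − 14.9 = 1.5
x=7: ŷ = 6.5 + 1.4·7 = 16.3; r = 13.6 − 16.3 = -2.7
x=9: ŷ = 6.5 + 1.4·9 = 19.1; r = 18.2 − 19.1 = -0.9
x=12: ŷ = 6.5 + 1.4·12 = 23.3; r = 25.5 − 23.3 = 2.2
x=13: ŷ = 6.5 + 1.4·13 = 24.7; r = 23.6 − 24.7 = -1.1
x=14: ŷ = 6.5 + 1.4·14 = 26.1; r = 26.7 − 26.1 = 0.6
Signs: + − + − − + − +
Runs: +×1, −×1, +×1, −×2, +×1, −×1, +×1 → 7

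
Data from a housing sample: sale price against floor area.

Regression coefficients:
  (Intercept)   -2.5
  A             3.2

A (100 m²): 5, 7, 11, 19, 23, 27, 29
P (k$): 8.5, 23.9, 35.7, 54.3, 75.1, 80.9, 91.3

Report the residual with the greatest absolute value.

A=5: P̂ = -2.5 + 3.2·5 = 13.5; r = 8.5 − 13.5 = -5
A=7: P̂ = -2.5 + 3.2·7 = 19.9; r = 23.9 − 19.9 = 4
A=11: P̂ = -2.5 + 3.2·11 = 32.7; r = 35.7 − 32.7 = 3
A=19: P̂ = -2.5 + 3.2·19 = 58.3; r = 54.3 − 58.3 = -4
A=23: P̂ = -2.5 + 3.2·23 = 71.1; r = 75.1 − 71.1 = 4
A=27: P̂ = -2.5 + 3.2·27 = 83.9; r = 80.9 − 83.9 = -3
A=29: P̂ = -2.5 + 3.2·29 = 90.3; r = 91.3 − 90.3 = 1
Largest |r| is 5 at A = 5, residual -5.

r = -5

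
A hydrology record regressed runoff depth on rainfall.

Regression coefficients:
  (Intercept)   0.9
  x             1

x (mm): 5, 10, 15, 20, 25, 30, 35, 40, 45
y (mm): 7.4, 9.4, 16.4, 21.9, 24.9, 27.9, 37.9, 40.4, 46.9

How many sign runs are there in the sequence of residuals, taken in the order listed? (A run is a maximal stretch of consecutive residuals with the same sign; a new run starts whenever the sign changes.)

7 runs

x=5: ŷ = 0.9 + 5 = 5.9; e = 7.4 − 5.9 = 1.5
x=10: ŷ = 0.9 + 10 = 10.9; e = 9.4 − 10.9 = -1.5
x=15: ŷ = 0.9 + 15 = 15.9; e = 16.4 − 15.9 = 0.5
x=20: ŷ = 0.9 + 20 = 20.9; e = 21.9 − 20.9 = 1
x=25: ŷ = 0.9 + 25 = 25.9; e = 24.9 − 25.9 = -1
x=30: ŷ = 0.9 + 30 = 30.9; e = 27.9 − 30.9 = -3
x=35: ŷ = 0.9 + 35 = 35.9; e = 37.9 − 35.9 = 2
x=40: ŷ = 0.9 + 40 = 40.9; e = 40.4 − 40.9 = -0.5
x=45: ŷ = 0.9 + 45 = 45.9; e = 46.9 − 45.9 = 1
Signs: + − + + − − + − +
Runs: +×1, −×1, +×2, −×2, +×1, −×1, +×1 → 7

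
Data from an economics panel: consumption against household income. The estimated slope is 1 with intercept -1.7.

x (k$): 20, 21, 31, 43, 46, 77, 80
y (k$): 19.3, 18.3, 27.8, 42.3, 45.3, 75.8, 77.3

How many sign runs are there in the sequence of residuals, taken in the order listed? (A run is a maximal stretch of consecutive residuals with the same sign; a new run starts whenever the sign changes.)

4 runs

x=20: ŷ = -1.7 + 20 = 18.3; e = 19.3 − 18.3 = 1
x=21: ŷ = -1.7 + 21 = 19.3; e = 18.3 − 19.3 = -1
x=31: ŷ = -1.7 + 31 = 29.3; e = 27.8 − 29.3 = -1.5
x=43: ŷ = -1.7 + 43 = 41.3; e = 42.3 − 41.3 = 1
x=46: ŷ = -1.7 + 46 = 44.3; e = 45.3 − 44.3 = 1
x=77: ŷ = -1.7 + 77 = 75.3; e = 75.8 − 75.3 = 0.5
x=80: ŷ = -1.7 + 80 = 78.3; e = 77.3 − 78.3 = -1
Signs: + − − + + + −
Runs: +×1, −×2, +×3, −×1 → 4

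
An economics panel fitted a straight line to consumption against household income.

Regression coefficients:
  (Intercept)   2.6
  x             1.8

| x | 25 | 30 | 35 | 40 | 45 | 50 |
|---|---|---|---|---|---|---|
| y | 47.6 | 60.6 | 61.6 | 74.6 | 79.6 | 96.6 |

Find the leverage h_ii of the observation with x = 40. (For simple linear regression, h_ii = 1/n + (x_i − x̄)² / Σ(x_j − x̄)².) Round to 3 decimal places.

x̄ = (25 + 30 + 35 + 40 + 45 + 50)/6 = 37.5
Σ(x − x̄)² = 156.25 + 56.25 + 6.25 + 6.25 + 56.25 + 156.25 = 437.5
h = 1/6 + (2.5)²/437.5 = 0.166667 + 0.0142857 = 0.181

h = 0.181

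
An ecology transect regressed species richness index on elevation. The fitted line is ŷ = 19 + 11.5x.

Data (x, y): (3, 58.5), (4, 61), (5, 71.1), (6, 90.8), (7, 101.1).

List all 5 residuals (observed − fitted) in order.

5, -4, -5.4, 2.8, 1.6

x=3: ŷ = 19 + 11.5·3 = 53.5; r = 58.5 − 53.5 = 5
x=4: ŷ = 19 + 11.5·4 = 65; r = 61 − 65 = -4
x=5: ŷ = 19 + 11.5·5 = 76.5; r = 71.1 − 76.5 = -5.4
x=6: ŷ = 19 + 11.5·6 = 88; r = 90.8 − 88 = 2.8
x=7: ŷ = 19 + 11.5·7 = 99.5; r = 101.1 − 99.5 = 1.6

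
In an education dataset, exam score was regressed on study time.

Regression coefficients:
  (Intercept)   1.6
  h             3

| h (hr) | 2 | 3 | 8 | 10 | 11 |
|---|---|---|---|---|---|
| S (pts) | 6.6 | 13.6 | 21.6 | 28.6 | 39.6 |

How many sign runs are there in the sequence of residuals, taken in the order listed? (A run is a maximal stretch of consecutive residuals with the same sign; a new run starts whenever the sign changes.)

h=2: Ŝ = 1.6 + 3·2 = 7.6; e = 6.6 − 7.6 = -1
h=3: Ŝ = 1.6 + 3·3 = 10.6; e = 13.6 − 10.6 = 3
h=8: Ŝ = 1.6 + 3·8 = 25.6; e = 21.6 − 25.6 = -4
h=10: Ŝ = 1.6 + 3·10 = 31.6; e = 28.6 − 31.6 = -3
h=11: Ŝ = 1.6 + 3·11 = 34.6; e = 39.6 − 34.6 = 5
Signs: − + − − +
Runs: −×1, +×1, −×2, +×1 → 4

4 runs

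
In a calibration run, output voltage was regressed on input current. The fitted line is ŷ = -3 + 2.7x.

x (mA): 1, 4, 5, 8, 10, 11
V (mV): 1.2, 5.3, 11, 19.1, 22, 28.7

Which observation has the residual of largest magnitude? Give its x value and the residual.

x = 4, e = -2.5

x=1: ŷ = -3 + 2.7·1 = -0.3; e = 1.2 − (-0.3) = 1.5
x=4: ŷ = -3 + 2.7·4 = 7.8; e = 5.3 − 7.8 = -2.5
x=5: ŷ = -3 + 2.7·5 = 10.5; e = 11 − 10.5 = 0.5
x=8: ŷ = -3 + 2.7·8 = 18.6; e = 19.1 − 18.6 = 0.5
x=10: ŷ = -3 + 2.7·10 = 24; e = 22 − 24 = -2
x=11: ŷ = -3 + 2.7·11 = 26.7; e = 28.7 − 26.7 = 2
Largest |e| is 2.5 at x = 4, residual -2.5.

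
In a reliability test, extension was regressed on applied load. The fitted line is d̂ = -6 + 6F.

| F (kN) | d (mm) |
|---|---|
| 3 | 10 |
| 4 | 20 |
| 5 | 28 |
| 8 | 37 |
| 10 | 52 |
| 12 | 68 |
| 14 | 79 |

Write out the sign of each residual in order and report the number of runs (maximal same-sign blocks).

4 runs

F=3: d̂ = -6 + 6·3 = 12; r = 10 − 12 = -2
F=4: d̂ = -6 + 6·4 = 18; r = 20 − 18 = 2
F=5: d̂ = -6 + 6·5 = 24; r = 28 − 24 = 4
F=8: d̂ = -6 + 6·8 = 42; r = 37 − 42 = -5
F=10: d̂ = -6 + 6·10 = 54; r = 52 − 54 = -2
F=12: d̂ = -6 + 6·12 = 66; r = 68 − 66 = 2
F=14: d̂ = -6 + 6·14 = 78; r = 79 − 78 = 1
Signs: − + + − − + +
Runs: −×1, +×2, −×2, +×2 → 4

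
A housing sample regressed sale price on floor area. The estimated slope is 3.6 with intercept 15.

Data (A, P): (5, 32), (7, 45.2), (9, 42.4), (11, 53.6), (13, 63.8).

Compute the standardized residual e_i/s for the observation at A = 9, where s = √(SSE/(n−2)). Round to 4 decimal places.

-1.1573

A=5: ŷ = 15 + 3.6·5 = 33; e = 32 − 33 = -1
A=7: ŷ = 15 + 3.6·7 = 40.2; e = 45.2 − 40.2 = 5
A=9: ŷ = 15 + 3.6·9 = 47.4; e = 42.4 − 47.4 = -5
A=11: ŷ = 15 + 3.6·11 = 54.6; e = 53.6 − 54.6 = -1
A=13: ŷ = 15 + 3.6·13 = 61.8; e = 63.8 − 61.8 = 2
SSE = 1 + 25 + 25 + 1 + 4 = 56
s = √(56/3) = 4.32049
e/s = -5 / 4.32049 = -1.1573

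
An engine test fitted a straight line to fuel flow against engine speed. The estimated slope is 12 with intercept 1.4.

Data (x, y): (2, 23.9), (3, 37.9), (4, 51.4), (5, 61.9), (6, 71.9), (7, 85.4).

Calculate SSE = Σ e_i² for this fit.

SSE = 9

x=2: ŷ = 1.4 + 12·2 = 25.4; e = 23.9 − 25.4 = -1.5
x=3: ŷ = 1.4 + 12·3 = 37.4; e = 37.9 − 37.4 = 0.5
x=4: ŷ = 1.4 + 12·4 = 49.4; e = 51.4 − 49.4 = 2
x=5: ŷ = 1.4 + 12·5 = 61.4; e = 61.9 − 61.4 = 0.5
x=6: ŷ = 1.4 + 12·6 = 73.4; e = 71.9 − 73.4 = -1.5
x=7: ŷ = 1.4 + 12·7 = 85.4; e = 85.4 − 85.4 = 0
SSE = 2.25 + 0.25 + 4 + 0.25 + 2.25 + 0 = 9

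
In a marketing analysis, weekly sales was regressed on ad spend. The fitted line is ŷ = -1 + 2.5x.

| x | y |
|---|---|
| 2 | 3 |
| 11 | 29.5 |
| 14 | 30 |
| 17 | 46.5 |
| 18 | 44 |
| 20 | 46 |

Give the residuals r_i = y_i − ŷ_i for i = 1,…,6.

-1, 3, -4, 5, 0, -3

x=2: ŷ = -1 + 2.5·2 = 4; r = 3 − 4 = -1
x=11: ŷ = -1 + 2.5·11 = 26.5; r = 29.5 − 26.5 = 3
x=14: ŷ = -1 + 2.5·14 = 34; r = 30 − 34 = -4
x=17: ŷ = -1 + 2.5·17 = 41.5; r = 46.5 − 41.5 = 5
x=18: ŷ = -1 + 2.5·18 = 44; r = 44 − 44 = 0
x=20: ŷ = -1 + 2.5·20 = 49; r = 46 − 49 = -3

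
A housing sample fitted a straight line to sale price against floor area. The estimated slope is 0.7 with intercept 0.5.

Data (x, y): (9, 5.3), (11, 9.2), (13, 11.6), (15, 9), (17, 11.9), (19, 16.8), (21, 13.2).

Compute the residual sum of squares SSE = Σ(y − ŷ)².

SSE = 24.5

x=9: ŷ = 0.5 + 0.7·9 = 6.8; e = 5.3 − 6.8 = -1.5
x=11: ŷ = 0.5 + 0.7·11 = 8.2; e = 9.2 − 8.2 = 1
x=13: ŷ = 0.5 + 0.7·13 = 9.6; e = 11.6 − 9.6 = 2
x=15: ŷ = 0.5 + 0.7·15 = 11; e = 9 − 11 = -2
x=17: ŷ = 0.5 + 0.7·17 = 12.4; e = 11.9 − 12.4 = -0.5
x=19: ŷ = 0.5 + 0.7·19 = 13.8; e = 16.8 − 13.8 = 3
x=21: ŷ = 0.5 + 0.7·21 = 15.2; e = 13.2 − 15.2 = -2
SSE = 2.25 + 1 + 4 + 4 + 0.25 + 9 + 4 = 24.5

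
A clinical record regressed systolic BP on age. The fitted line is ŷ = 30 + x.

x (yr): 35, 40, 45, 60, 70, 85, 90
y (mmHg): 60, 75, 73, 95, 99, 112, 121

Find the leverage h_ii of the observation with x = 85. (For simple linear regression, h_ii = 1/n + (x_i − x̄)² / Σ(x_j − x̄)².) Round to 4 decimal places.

x̄ = (35 + 40 + 45 + 60 + 70 + 85 + 90)/7 = 60.7143
Σ(x − x̄)² = 661.224 + 429.082 + 246.939 + 0.510204 + 86.2245 + 589.796 + 857.653 = 2871.43
h = 1/7 + (24.2857)²/2871.43 = 0.142857 + 0.205402 = 0.3483

h = 0.3483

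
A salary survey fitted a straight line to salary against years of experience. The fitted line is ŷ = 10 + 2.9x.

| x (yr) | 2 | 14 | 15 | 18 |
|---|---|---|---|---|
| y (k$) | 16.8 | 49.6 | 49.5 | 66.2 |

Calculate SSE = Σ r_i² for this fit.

x=2: ŷ = 10 + 2.9·2 = 15.8; r = 16.8 − 15.8 = 1
x=14: ŷ = 10 + 2.9·14 = 50.6; r = 49.6 − 50.6 = -1
x=15: ŷ = 10 + 2.9·15 = 53.5; r = 49.5 − 53.5 = -4
x=18: ŷ = 10 + 2.9·18 = 62.2; r = 66.2 − 62.2 = 4
SSE = 1 + 1 + 16 + 16 = 34

SSE = 34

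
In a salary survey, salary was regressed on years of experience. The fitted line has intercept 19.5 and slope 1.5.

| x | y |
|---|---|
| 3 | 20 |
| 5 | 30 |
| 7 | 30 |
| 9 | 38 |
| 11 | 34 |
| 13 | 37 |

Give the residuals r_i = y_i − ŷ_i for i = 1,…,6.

-4, 3, 0, 5, -2, -2

x=3: ŷ = 19.5 + 1.5·3 = 24; r = 20 − 24 = -4
x=5: ŷ = 19.5 + 1.5·5 = 27; r = 30 − 27 = 3
x=7: ŷ = 19.5 + 1.5·7 = 30; r = 30 − 30 = 0
x=9: ŷ = 19.5 + 1.5·9 = 33; r = 38 − 33 = 5
x=11: ŷ = 19.5 + 1.5·11 = 36; r = 34 − 36 = -2
x=13: ŷ = 19.5 + 1.5·13 = 39; r = 37 − 39 = -2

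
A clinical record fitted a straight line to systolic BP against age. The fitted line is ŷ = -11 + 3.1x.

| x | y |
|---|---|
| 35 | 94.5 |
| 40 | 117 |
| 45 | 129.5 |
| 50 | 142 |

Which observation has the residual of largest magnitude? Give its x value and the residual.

x=35: ŷ = -11 + 3.1·35 = 97.5; e = 94.5 − 97.5 = -3
x=40: ŷ = -11 + 3.1·40 = 113; e = 117 − 113 = 4
x=45: ŷ = -11 + 3.1·45 = 128.5; e = 129.5 − 128.5 = 1
x=50: ŷ = -11 + 3.1·50 = 144; e = 142 − 144 = -2
Largest |e| is 4 at x = 40, residual 4.

x = 40, e = 4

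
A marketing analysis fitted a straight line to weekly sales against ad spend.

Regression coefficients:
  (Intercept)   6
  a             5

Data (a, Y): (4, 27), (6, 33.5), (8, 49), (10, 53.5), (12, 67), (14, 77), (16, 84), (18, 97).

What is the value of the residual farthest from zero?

a=4: Ŷ = 6 + 5·4 = 26; r = 27 − 26 = 1
a=6: Ŷ = 6 + 5·6 = 36; r = 33.5 − 36 = -2.5
a=8: Ŷ = 6 + 5·8 = 46; r = 49 − 46 = 3
a=10: Ŷ = 6 + 5·10 = 56; r = 53.5 − 56 = -2.5
a=12: Ŷ = 6 + 5·12 = 66; r = 67 − 66 = 1
a=14: Ŷ = 6 + 5·14 = 76; r = 77 − 76 = 1
a=16: Ŷ = 6 + 5·16 = 86; r = 84 − 86 = -2
a=18: Ŷ = 6 + 5·18 = 96; r = 97 − 96 = 1
Largest |r| is 3 at a = 8, residual 3.

r = 3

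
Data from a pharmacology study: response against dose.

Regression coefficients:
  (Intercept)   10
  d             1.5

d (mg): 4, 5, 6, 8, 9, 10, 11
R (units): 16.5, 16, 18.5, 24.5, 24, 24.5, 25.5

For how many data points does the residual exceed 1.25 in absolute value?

2

d=4: R̂ = 10 + 1.5·4 = 16; e = 16.5 − 16 = 0.5
d=5: R̂ = 10 + 1.5·5 = 17.5; e = 16 − 17.5 = -1.5
d=6: R̂ = 10 + 1.5·6 = 19; e = 18.5 − 19 = -0.5
d=8: R̂ = 10 + 1.5·8 = 22; e = 24.5 − 22 = 2.5
d=9: R̂ = 10 + 1.5·9 = 23.5; e = 24 − 23.5 = 0.5
d=10: R̂ = 10 + 1.5·10 = 25; e = 24.5 − 25 = -0.5
d=11: R̂ = 10 + 1.5·11 = 26.5; e = 25.5 − 26.5 = -1
|e| > 1.25: d=5 (|e|=1.5), d=8 (|e|=2.5) → 2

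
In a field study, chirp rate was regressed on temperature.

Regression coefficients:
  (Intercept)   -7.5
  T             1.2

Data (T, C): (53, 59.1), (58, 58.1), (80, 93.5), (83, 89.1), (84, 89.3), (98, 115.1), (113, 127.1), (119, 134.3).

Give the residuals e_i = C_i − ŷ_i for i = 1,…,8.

3, -4, 5, -3, -4, 5, -1, -1

T=53: ŷ = -7.5 + 1.2·53 = 56.1; e = 59.1 − 56.1 = 3
T=58: ŷ = -7.5 + 1.2·58 = 62.1; e = 58.1 − 62.1 = -4
T=80: ŷ = -7.5 + 1.2·80 = 88.5; e = 93.5 − 88.5 = 5
T=83: ŷ = -7.5 + 1.2·83 = 92.1; e = 89.1 − 92.1 = -3
T=84: ŷ = -7.5 + 1.2·84 = 93.3; e = 89.3 − 93.3 = -4
T=98: ŷ = -7.5 + 1.2·98 = 110.1; e = 115.1 − 110.1 = 5
T=113: ŷ = -7.5 + 1.2·113 = 128.1; e = 127.1 − 128.1 = -1
T=119: ŷ = -7.5 + 1.2·119 = 135.3; e = 134.3 − 135.3 = -1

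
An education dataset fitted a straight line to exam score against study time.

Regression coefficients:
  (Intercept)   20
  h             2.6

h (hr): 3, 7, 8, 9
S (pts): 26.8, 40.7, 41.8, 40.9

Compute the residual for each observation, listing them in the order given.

-1, 2.5, 1, -2.5

h=3: Ŝ = 20 + 2.6·3 = 27.8; r = 26.8 − 27.8 = -1
h=7: Ŝ = 20 + 2.6·7 = 38.2; r = 40.7 − 38.2 = 2.5
h=8: Ŝ = 20 + 2.6·8 = 40.8; r = 41.8 − 40.8 = 1
h=9: Ŝ = 20 + 2.6·9 = 43.4; r = 40.9 − 43.4 = -2.5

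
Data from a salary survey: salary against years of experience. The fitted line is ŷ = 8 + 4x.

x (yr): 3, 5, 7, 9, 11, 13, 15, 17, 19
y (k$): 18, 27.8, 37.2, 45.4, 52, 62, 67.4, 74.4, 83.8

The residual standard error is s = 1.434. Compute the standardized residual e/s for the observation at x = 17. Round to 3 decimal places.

ŷ = 8 + 4·17 = 76
e = 74.4 − 76 = -1.6
e/s = -1.6 / 1.434 = -1.116

-1.116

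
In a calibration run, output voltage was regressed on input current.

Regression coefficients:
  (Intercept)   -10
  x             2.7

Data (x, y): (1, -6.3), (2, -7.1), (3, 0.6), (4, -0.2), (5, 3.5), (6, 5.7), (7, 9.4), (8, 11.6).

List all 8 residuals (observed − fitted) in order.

1, -2.5, 2.5, -1, 0, -0.5, 0.5, 0

x=1: ŷ = -10 + 2.7·1 = -7.3; r = -6.3 − (-7.3) = 1
x=2: ŷ = -10 + 2.7·2 = -4.6; r = -7.1 − (-4.6) = -2.5
x=3: ŷ = -10 + 2.7·3 = -1.9; r = 0.6 − (-1.9) = 2.5
x=4: ŷ = -10 + 2.7·4 = 0.8; r = -0.2 − 0.8 = -1
x=5: ŷ = -10 + 2.7·5 = 3.5; r = 3.5 − 3.5 = 0
x=6: ŷ = -10 + 2.7·6 = 6.2; r = 5.7 − 6.2 = -0.5
x=7: ŷ = -10 + 2.7·7 = 8.9; r = 9.4 − 8.9 = 0.5
x=8: ŷ = -10 + 2.7·8 = 11.6; r = 11.6 − 11.6 = 0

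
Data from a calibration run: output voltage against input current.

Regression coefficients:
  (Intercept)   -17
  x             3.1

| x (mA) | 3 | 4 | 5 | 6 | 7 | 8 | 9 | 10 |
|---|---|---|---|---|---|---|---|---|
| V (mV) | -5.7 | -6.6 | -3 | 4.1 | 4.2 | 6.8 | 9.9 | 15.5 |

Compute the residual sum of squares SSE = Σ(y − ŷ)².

SSE = 21

x=3: V̂ = -17 + 3.1·3 = -7.7; r = -5.7 − (-7.7) = 2
x=4: V̂ = -17 + 3.1·4 = -4.6; r = -6.6 − (-4.6) = -2
x=5: V̂ = -17 + 3.1·5 = -1.5; r = -3 − (-1.5) = -1.5
x=6: V̂ = -17 + 3.1·6 = 1.6; r = 4.1 − 1.6 = 2.5
x=7: V̂ = -17 + 3.1·7 = 4.7; r = 4.2 − 4.7 = -0.5
x=8: V̂ = -17 + 3.1·8 = 7.8; r = 6.8 − 7.8 = -1
x=9: V̂ = -17 + 3.1·9 = 10.9; r = 9.9 − 10.9 = -1
x=10: V̂ = -17 + 3.1·10 = 14; r = 15.5 − 14 = 1.5
SSE = 4 + 4 + 2.25 + 6.25 + 0.25 + 1 + 1 + 2.25 = 21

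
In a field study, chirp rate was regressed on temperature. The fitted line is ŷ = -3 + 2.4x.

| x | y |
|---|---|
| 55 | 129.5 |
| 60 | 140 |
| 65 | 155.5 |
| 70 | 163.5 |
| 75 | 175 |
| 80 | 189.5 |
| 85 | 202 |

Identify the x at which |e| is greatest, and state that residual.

x=55: ŷ = -3 + 2.4·55 = 129; e = 129.5 − 129 = 0.5
x=60: ŷ = -3 + 2.4·60 = 141; e = 140 − 141 = -1
x=65: ŷ = -3 + 2.4·65 = 153; e = 155.5 − 153 = 2.5
x=70: ŷ = -3 + 2.4·70 = 165; e = 163.5 − 165 = -1.5
x=75: ŷ = -3 + 2.4·75 = 177; e = 175 − 177 = -2
x=80: ŷ = -3 + 2.4·80 = 189; e = 189.5 − 189 = 0.5
x=85: ŷ = -3 + 2.4·85 = 201; e = 202 − 201 = 1
Largest |e| is 2.5 at x = 65, residual 2.5.

x = 65, e = 2.5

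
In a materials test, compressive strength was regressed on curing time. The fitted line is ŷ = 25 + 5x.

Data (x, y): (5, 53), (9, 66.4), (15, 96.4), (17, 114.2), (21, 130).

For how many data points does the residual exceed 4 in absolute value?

1

x=5: ŷ = 25 + 5·5 = 50; r = 53 − 50 = 3
x=9: ŷ = 25 + 5·9 = 70; r = 66.4 − 70 = -3.6
x=15: ŷ = 25 + 5·15 = 100; r = 96.4 − 100 = -3.6
x=17: ŷ = 25 + 5·17 = 110; r = 114.2 − 110 = 4.2
x=21: ŷ = 25 + 5·21 = 130; r = 130 − 130 = 0
|r| > 4: x=17 (|r|=4.2) → 1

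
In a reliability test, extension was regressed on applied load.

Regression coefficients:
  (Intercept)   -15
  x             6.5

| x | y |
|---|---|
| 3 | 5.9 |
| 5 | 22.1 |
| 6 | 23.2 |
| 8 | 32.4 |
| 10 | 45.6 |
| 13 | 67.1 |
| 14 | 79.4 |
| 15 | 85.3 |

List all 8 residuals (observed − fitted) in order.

x=3: ŷ = -15 + 6.5·3 = 4.5; e = 5.9 − 4.5 = 1.4
x=5: ŷ = -15 + 6.5·5 = 17.5; e = 22.1 − 17.5 = 4.6
x=6: ŷ = -15 + 6.5·6 = 24; e = 23.2 − 24 = -0.8
x=8: ŷ = -15 + 6.5·8 = 37; e = 32.4 − 37 = -4.6
x=10: ŷ = -15 + 6.5·10 = 50; e = 45.6 − 50 = -4.4
x=13: ŷ = -15 + 6.5·13 = 69.5; e = 67.1 − 69.5 = -2.4
x=14: ŷ = -15 + 6.5·14 = 76; e = 79.4 − 76 = 3.4
x=15: ŷ = -15 + 6.5·15 = 82.5; e = 85.3 − 82.5 = 2.8

1.4, 4.6, -0.8, -4.6, -4.4, -2.4, 3.4, 2.8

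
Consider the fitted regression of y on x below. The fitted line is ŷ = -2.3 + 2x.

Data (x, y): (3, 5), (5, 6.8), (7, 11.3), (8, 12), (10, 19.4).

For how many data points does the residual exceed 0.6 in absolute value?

x=3: ŷ = -2.3 + 2·3 = 3.7; e = 5 − 3.7 = 1.3
x=5: ŷ = -2.3 + 2·5 = 7.7; e = 6.8 − 7.7 = -0.9
x=7: ŷ = -2.3 + 2·7 = 11.7; e = 11.3 − 11.7 = -0.4
x=8: ŷ = -2.3 + 2·8 = 13.7; e = 12 − 13.7 = -1.7
x=10: ŷ = -2.3 + 2·10 = 17.7; e = 19.4 − 17.7 = 1.7
|e| > 0.6: x=3 (|e|=1.3), x=5 (|e|=0.9), x=8 (|e|=1.7), x=10 (|e|=1.7) → 4

4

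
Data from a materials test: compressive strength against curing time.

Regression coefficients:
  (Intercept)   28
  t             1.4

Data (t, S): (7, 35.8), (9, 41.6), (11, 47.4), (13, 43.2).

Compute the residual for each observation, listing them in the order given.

t=7: ŷ = 28 + 1.4·7 = 37.8; e = 35.8 − 37.8 = -2
t=9: ŷ = 28 + 1.4·9 = 40.6; e = 41.6 − 40.6 = 1
t=11: ŷ = 28 + 1.4·11 = 43.4; e = 47.4 − 43.4 = 4
t=13: ŷ = 28 + 1.4·13 = 46.2; e = 43.2 − 46.2 = -3

-2, 1, 4, -3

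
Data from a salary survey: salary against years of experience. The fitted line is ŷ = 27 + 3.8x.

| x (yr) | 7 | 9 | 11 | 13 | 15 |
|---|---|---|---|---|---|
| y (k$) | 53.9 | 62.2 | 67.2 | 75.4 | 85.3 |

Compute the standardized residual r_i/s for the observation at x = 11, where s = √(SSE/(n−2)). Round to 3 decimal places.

-1.101

x=7: ŷ = 27 + 3.8·7 = 53.6; r = 53.9 − 53.6 = 0.3
x=9: ŷ = 27 + 3.8·9 = 61.2; r = 62.2 − 61.2 = 1
x=11: ŷ = 27 + 3.8·11 = 68.8; r = 67.2 − 68.8 = -1.6
x=13: ŷ = 27 + 3.8·13 = 76.4; r = 75.4 − 76.4 = -1
x=15: ŷ = 27 + 3.8·15 = 84; r = 85.3 − 84 = 1.3
SSE = 0.09 + 1 + 2.56 + 1 + 1.69 = 6.34
s = √(6.34/3) = 1.45373
r/s = -1.6 / 1.45373 = -1.101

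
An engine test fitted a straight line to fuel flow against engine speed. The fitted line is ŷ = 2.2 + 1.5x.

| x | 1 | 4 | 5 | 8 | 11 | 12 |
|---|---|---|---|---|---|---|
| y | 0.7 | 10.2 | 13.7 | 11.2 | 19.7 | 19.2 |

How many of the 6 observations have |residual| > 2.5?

3

x=1: ŷ = 2.2 + 1.5·1 = 3.7; r = 0.7 − 3.7 = -3
x=4: ŷ = 2.2 + 1.5·4 = 8.2; r = 10.2 − 8.2 = 2
x=5: ŷ = 2.2 + 1.5·5 = 9.7; r = 13.7 − 9.7 = 4
x=8: ŷ = 2.2 + 1.5·8 = 14.2; r = 11.2 − 14.2 = -3
x=11: ŷ = 2.2 + 1.5·11 = 18.7; r = 19.7 − 18.7 = 1
x=12: ŷ = 2.2 + 1.5·12 = 20.2; r = 19.2 − 20.2 = -1
|r| > 2.5: x=1 (|r|=3), x=5 (|r|=4), x=8 (|r|=3) → 3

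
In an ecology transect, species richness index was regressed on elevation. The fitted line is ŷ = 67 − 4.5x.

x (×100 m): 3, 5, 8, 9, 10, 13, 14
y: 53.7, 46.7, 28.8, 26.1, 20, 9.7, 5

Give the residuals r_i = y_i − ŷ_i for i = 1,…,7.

x=3: ŷ = 67 − 4.5·3 = 53.5; r = 53.7 − 53.5 = 0.2
x=5: ŷ = 67 − 4.5·5 = 44.5; r = 46.7 − 44.5 = 2.2
x=8: ŷ = 67 − 4.5·8 = 31; r = 28.8 − 31 = -2.2
x=9: ŷ = 67 − 4.5·9 = 26.5; r = 26.1 − 26.5 = -0.4
x=10: ŷ = 67 − 4.5·10 = 22; r = 20 − 22 = -2
x=13: ŷ = 67 − 4.5·13 = 8.5; r = 9.7 − 8.5 = 1.2
x=14: ŷ = 67 − 4.5·14 = 4; r = 5 − 4 = 1

0.2, 2.2, -2.2, -0.4, -2, 1.2, 1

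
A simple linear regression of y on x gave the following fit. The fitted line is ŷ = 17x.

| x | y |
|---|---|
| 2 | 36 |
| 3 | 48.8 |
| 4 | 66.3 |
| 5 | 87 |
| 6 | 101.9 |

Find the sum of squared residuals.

x=2: ŷ = 17·2 = 34; e = 36 − 34 = 2
x=3: ŷ = 17·3 = 51; e = 48.8 − 51 = -2.2
x=4: ŷ = 17·4 = 68; e = 66.3 − 68 = -1.7
x=5: ŷ = 17·5 = 85; e = 87 − 85 = 2
x=6: ŷ = 17·6 = 102; e = 101.9 − 102 = -0.1
SSE = 4 + 4.84 + 2.89 + 4 + 0.01 = 15.74

SSE = 15.74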